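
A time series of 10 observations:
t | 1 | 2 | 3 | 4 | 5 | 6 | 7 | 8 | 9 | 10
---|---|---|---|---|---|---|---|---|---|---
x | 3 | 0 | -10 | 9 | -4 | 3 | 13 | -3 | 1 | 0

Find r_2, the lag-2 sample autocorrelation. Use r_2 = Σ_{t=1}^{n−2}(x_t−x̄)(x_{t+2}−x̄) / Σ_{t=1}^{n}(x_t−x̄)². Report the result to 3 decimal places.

Mean x̄ = (3 + 0 − 10 + 9 − 4 + 3 + 13 − 3 + 1 + 0)/10 = 1.2000
Numerator Σ_{t=1}^{8}(x_t−x̄)(x_{t+2}−x̄) = -23.4800
Denominator Σ(x_t−x̄)² = 379.6000
r_2 = -23.4800 / 379.6000 = -0.062

-0.062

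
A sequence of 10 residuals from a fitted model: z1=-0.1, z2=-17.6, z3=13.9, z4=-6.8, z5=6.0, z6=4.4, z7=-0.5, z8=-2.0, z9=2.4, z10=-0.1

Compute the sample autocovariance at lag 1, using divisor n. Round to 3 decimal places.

-35.805

Mean z̄ = (-0.1 − 17.6 + 13.9 − 6.8 + 6.0 + 4.4 − 0.5 − 2.0 + 2.4 − 0.1)/10 = -0.0400
Σ_{t=1}^{9}(z_t−z̄)(z_{t+1}−z̄) = -358.0496
γ_1 = -358.0496 / 10 = -35.805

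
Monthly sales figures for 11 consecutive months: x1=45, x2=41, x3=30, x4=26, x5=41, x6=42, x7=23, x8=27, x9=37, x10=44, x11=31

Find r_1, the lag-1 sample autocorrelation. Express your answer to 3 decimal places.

Mean x̄ = (45 + 41 + 30 + 26 + 41 + 42 + 23 + 27 + 37 + 44 + 31)/11 = 35.1818
Numerator Σ_{t=1}^{10}(x_t−x̄)(x_{t+1}−x̄) = 41.6942
Denominator Σ(x_t−x̄)² = 635.6364
r_1 = 41.6942 / 635.6364 = 0.066

0.066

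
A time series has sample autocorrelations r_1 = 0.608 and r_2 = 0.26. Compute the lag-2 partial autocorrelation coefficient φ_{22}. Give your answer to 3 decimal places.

-0.174

φ_{22} = (r_2 − r_1²) / (1 − r_1²)
r_1² = (0.608)² = 0.369664
Numerator = 0.26 − 0.3697 = -0.1097; denominator = 1 − 0.3697 = 0.6303
φ_{22} = -0.1097 / 0.6303 = -0.174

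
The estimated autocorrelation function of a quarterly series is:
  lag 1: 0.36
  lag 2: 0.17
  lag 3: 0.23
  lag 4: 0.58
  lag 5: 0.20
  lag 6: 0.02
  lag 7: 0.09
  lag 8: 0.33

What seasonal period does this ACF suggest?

4

The largest autocorrelation is r_4 = 0.58; the remaining lags stay at or below 0.36. The elevated value at lag 1 (0.36), dropping to 0.17 at lag 2, reflects decaying short-term dependence rather than seasonality.
The dominant spike at lag 4 indicates a seasonal period of 4.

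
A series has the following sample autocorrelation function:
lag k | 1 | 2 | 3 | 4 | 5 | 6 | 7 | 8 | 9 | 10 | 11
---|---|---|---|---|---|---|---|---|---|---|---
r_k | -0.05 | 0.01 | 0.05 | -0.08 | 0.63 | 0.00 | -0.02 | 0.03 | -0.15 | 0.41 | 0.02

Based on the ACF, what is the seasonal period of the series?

The largest autocorrelation is r_5 = 0.63, with a weaker echo at lag 10 (0.41); the remaining lags stay at or below 0.05.
The dominant spike at lag 5 indicates a seasonal period of 5.

5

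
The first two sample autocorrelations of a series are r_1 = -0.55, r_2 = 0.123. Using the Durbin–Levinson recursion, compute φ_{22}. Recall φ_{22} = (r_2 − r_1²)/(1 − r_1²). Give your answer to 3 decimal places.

-0.257

φ_{22} = (r_2 − r_1²) / (1 − r_1²)
r_1² = (-0.55)² = 0.3025
Numerator = 0.123 − 0.3025 = -0.1795; denominator = 1 − 0.3025 = 0.6975
φ_{22} = -0.1795 / 0.6975 = -0.257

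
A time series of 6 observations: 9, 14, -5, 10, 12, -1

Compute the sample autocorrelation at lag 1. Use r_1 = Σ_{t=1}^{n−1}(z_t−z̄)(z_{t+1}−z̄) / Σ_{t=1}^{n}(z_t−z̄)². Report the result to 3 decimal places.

-0.442

Mean z̄ = (9 + 14 − 5 + 10 + 12 − 1)/6 = 6.5000
Deviations from mean: 2.5000, 7.5000, -11.5000, 3.5000, 5.5000, -7.5000
Σ(z_t−z̄)(z_{t+1}−z̄) = (18.7500) + (-86.2500) + (-40.2500) + (19.2500) + (-41.2500) = -129.7500
Denominator Σ(z_t−z̄)² = 293.5000
r_1 = -129.7500 / 293.5000 = -0.442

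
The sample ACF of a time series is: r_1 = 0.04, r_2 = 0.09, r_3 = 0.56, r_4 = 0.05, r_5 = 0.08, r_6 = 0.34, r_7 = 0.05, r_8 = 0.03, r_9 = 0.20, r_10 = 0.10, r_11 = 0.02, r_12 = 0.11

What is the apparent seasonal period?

The largest autocorrelation is r_3 = 0.56, with weaker echoes at lags 6 (0.34) and 9 (0.20); the remaining lags stay at or below 0.11.
The dominant spike at lag 3 indicates a seasonal period of 3.

3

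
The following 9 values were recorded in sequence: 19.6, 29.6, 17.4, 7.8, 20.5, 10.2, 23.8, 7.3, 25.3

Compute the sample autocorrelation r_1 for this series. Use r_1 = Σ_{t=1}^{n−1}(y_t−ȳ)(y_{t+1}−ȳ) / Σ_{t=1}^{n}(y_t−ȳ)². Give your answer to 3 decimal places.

-0.418

Mean ȳ = (19.6 + 29.6 + 17.4 + 7.8 + 20.5 + 10.2 + 23.8 + 7.3 + 25.3)/9 = 17.9444
Numerator Σ_{t=1}^{8}(y_t−ȳ)(y_{t+1}−ȳ) = -213.2153
Denominator Σ(y_t−ȳ)² = 510.0022
r_1 = -213.2153 / 510.0022 = -0.418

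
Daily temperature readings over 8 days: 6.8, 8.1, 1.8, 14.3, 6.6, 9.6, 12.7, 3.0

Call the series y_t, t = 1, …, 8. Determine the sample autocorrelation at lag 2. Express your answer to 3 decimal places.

0.094

Mean ȳ = (6.8 + 8.1 + 1.8 + 14.3 + 6.6 + 9.6 + 12.7 + 3.0)/8 = 7.8625
Deviations from mean: -1.0625, 0.2375, -6.0625, 6.4375, -1.2625, 1.7375, 4.8375, -4.8625
Numerator Σ_{t=1}^{6}(y_t−ȳ)(y_{t+2}−ȳ) = 12.2534
Denominator Σ(y_t−ȳ)² = 131.0388
r_2 = 12.2534 / 131.0388 = 0.094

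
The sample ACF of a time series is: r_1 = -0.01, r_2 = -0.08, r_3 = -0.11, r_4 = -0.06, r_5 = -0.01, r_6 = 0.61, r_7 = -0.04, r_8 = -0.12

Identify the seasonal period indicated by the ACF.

6

The largest autocorrelation is r_6 = 0.61; the remaining lags stay at or below -0.01.
The dominant spike at lag 6 indicates a seasonal period of 6.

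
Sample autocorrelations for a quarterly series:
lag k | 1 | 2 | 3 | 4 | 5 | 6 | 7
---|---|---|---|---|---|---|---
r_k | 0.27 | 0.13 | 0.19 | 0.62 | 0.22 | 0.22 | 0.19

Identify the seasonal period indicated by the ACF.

The largest autocorrelation is r_4 = 0.62; the remaining lags stay at or below 0.27. The elevated value at lag 1 (0.27), dropping to 0.13 at lag 2, reflects decaying short-term dependence rather than seasonality.
The dominant spike at lag 4 indicates a seasonal period of 4.

4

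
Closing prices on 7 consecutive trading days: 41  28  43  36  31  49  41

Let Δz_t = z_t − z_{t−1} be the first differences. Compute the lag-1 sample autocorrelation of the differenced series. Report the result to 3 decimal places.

-0.583

First differences Δz: -13, 15, -7, -5, 18, -8
Mean of differences = 0.0000
Numerator Σ(Δz_t−Δz̄)(Δz_{t+1}−Δz̄) = -499.0000
Denominator Σ(Δz_t−Δz̄)² = 856.0000
r_1(Δz) = -499.0000 / 856.0000 = -0.583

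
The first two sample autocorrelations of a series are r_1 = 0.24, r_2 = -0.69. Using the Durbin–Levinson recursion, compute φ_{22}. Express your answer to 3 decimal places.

φ_{22} = (r_2 − r_1²) / (1 − r_1²)
r_1² = (0.24)² = 0.0576
Numerator = -0.69 − 0.0576 = -0.7476; denominator = 1 − 0.0576 = 0.9424
φ_{22} = -0.7476 / 0.9424 = -0.793

-0.793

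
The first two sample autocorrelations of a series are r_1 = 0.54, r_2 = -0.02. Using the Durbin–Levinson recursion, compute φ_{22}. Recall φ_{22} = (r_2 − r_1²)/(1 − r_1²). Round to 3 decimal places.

-0.440

φ_{22} = (r_2 − r_1²) / (1 − r_1²)
r_1² = (0.54)² = 0.2916
Numerator = -0.02 − 0.2916 = -0.3116; denominator = 1 − 0.2916 = 0.7084
φ_{22} = -0.3116 / 0.7084 = -0.440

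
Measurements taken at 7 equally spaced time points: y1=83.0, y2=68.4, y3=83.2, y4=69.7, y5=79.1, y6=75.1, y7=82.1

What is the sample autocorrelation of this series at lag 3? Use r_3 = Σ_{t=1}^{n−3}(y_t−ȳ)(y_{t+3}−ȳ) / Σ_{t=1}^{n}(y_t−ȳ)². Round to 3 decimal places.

Mean ȳ = (83.0 + 68.4 + 83.2 + 69.7 + 79.1 + 75.1 + 82.1)/7 = 77.2286
Σ(y_t−ȳ)(y_{t+3}−ȳ) = (-43.4506) + (-16.5220) + (-12.7106) + (-36.6749) = -109.3582
Denominator Σ(y_t−ȳ)² = 235.3543
r_3 = -109.3582 / 235.3543 = -0.465

-0.465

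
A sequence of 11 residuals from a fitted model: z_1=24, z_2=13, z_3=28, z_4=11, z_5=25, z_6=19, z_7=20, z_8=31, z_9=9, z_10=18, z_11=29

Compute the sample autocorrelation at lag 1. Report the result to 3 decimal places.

-0.572

Mean z̄ = (24 + 13 + 28 + 11 + 25 + 19 + 20 + 31 + 9 + 18 + 29)/11 = 20.6364
Numerator Σ_{t=1}^{10}(z_t−z̄)(z_{t+1}−z̄) = -319.5868
Denominator Σ(z_t−z̄)² = 558.5455
r_1 = -319.5868 / 558.5455 = -0.572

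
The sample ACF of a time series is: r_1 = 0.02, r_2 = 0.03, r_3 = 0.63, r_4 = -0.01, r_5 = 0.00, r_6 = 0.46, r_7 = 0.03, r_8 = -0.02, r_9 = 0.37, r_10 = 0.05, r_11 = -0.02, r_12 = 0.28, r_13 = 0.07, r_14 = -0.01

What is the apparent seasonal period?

3

The largest autocorrelation is r_3 = 0.63, with weaker echoes at lags 6 (0.46), 9 (0.37) and 12 (0.28); the remaining lags stay at or below 0.07.
The dominant spike at lag 3 indicates a seasonal period of 3.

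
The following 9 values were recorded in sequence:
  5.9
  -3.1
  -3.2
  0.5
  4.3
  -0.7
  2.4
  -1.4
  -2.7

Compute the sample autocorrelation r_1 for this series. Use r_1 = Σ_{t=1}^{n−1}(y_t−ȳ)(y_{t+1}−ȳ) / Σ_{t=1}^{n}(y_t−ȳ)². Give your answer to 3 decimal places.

Mean ȳ = (5.9 − 3.1 − 3.2 + 0.5 + 4.3 − 0.7 + 2.4 − 1.4 − 2.7)/9 = 0.2222
Numerator Σ_{t=1}^{8}(y_t−ȳ)(y_{t+1}−ȳ) = -11.8727
Denominator Σ(y_t−ȳ)² = 88.4556
r_1 = -11.8727 / 88.4556 = -0.134

-0.134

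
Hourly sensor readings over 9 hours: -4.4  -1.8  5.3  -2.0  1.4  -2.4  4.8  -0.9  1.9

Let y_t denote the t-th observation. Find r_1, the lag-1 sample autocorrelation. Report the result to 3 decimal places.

-0.412

Mean ȳ = (-4.4 − 1.8 + 5.3 − 2.0 + 1.4 − 2.4 + 4.8 − 0.9 + 1.9)/9 = 0.2111
Numerator Σ_{t=1}^{8}(y_t−ȳ)(y_{t+1}−ȳ) = -36.9035
Denominator Σ(y_t−ȳ)² = 89.4689
r_1 = -36.9035 / 89.4689 = -0.412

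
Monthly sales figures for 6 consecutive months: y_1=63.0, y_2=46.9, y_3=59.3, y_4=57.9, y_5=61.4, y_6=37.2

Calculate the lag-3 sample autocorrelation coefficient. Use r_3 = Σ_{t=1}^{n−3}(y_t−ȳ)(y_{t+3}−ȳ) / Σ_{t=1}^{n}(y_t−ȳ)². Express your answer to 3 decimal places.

-0.209

Mean ȳ = (63.0 + 46.9 + 59.3 + 57.9 + 61.4 + 37.2)/6 = 54.2833
Deviations from mean: 8.7167, -7.3833, 5.0167, 3.6167, 7.1167, -17.0833
Σ(y_t−ȳ)(y_{t+3}−ȳ) = (31.5253) + (-52.5447) + (-85.7014) = -106.7208
Denominator Σ(y_t−ȳ)² = 511.2283
r_3 = -106.7208 / 511.2283 = -0.209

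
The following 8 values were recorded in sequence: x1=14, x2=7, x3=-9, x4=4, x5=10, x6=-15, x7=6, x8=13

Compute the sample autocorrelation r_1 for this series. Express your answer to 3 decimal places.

-0.195

Mean x̄ = (14 + 7 − 9 + 4 + 10 − 15 + 6 + 13)/8 = 3.7500
Deviations from mean: 10.2500, 3.2500, -12.7500, 0.2500, 6.2500, -18.7500, 2.2500, 9.2500
Σ(x_t−x̄)(x_{t+1}−x̄) = (33.3125) + (-41.4375) + (-3.1875) + (1.5625) + (-117.1875) + (-42.1875) + (20.8125) = -148.3125
Denominator Σ(x_t−x̄)² = 759.5000
r_1 = -148.3125 / 759.5000 = -0.195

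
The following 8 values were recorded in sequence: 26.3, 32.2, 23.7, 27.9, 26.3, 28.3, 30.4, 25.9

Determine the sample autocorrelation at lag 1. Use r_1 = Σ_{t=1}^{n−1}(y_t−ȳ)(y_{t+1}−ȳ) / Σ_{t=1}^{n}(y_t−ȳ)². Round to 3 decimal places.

Mean ȳ = (26.3 + 32.2 + 23.7 + 27.9 + 26.3 + 28.3 + 30.4 + 25.9)/8 = 27.6250
Σ(y_t−ȳ)(y_{t+1}−ȳ) = (-6.0619) + (-17.9569) + (-1.0794) + (-0.3644) + (-0.8944) + (1.8731) + (-4.7869) = -29.2706
Denominator Σ(y_t−ȳ)² = 51.0550
r_1 = -29.2706 / 51.0550 = -0.573

-0.573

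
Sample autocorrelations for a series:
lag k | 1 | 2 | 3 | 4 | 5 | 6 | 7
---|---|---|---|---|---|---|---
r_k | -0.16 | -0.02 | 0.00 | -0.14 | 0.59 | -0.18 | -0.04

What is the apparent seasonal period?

5

The largest autocorrelation is r_5 = 0.59; the remaining lags stay at or below 0.00.
The dominant spike at lag 5 indicates a seasonal period of 5.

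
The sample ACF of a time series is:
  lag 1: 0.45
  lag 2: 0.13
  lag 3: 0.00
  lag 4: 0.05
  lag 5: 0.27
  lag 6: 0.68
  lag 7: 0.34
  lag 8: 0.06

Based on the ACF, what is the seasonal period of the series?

6

The largest autocorrelation is r_6 = 0.68; the remaining lags stay at or below 0.45. The elevated value at lag 1 (0.45), dropping to 0.13 at lag 2, reflects decaying short-term dependence rather than seasonality.
The dominant spike at lag 6 indicates a seasonal period of 6.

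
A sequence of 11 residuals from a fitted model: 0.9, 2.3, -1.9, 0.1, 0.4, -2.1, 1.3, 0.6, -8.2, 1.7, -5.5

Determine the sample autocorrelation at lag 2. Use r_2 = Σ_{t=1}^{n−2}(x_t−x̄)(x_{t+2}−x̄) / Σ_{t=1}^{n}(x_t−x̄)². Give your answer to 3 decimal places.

Mean x̄ = (0.9 + 2.3 − 1.9 + 0.1 + 0.4 − 2.1 + 1.3 + 0.6 − 8.2 + 1.7 − 5.5)/11 = -0.9455
Numerator Σ_{t=1}^{9}(x_t−x̄)(x_{t+2}−x̄) = 21.2168
Denominator Σ(x_t−x̄)² = 106.8873
r_2 = 21.2168 / 106.8873 = 0.198

0.198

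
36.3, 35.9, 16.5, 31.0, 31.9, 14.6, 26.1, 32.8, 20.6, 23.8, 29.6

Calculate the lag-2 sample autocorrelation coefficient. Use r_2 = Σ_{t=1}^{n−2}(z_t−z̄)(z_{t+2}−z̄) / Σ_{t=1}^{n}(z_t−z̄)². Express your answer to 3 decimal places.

-0.474

Mean z̄ = (36.3 + 35.9 + 16.5 + 31.0 + 31.9 + 14.6 + 26.1 + 32.8 + 20.6 + 23.8 + 29.6)/11 = 27.1909
Numerator Σ_{t=1}^{9}(z_t−z̄)(z_{t+2}−z̄) = -265.9838
Denominator Σ(z_t−z̄)² = 561.7291
r_2 = -265.9838 / 561.7291 = -0.474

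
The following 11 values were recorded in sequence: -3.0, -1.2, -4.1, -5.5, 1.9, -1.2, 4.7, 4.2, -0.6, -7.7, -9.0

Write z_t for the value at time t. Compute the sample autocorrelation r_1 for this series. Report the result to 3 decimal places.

0.405

Mean z̄ = (-3.0 − 1.2 − 4.1 − 5.5 + 1.9 − 1.2 + 4.7 + 4.2 − 0.6 − 7.7 − 9.0)/11 = -1.9545
Numerator Σ_{t=1}^{10}(z_t−z̄)(z_{t+1}−z̄) = 81.4516
Denominator Σ(z_t−z̄)² = 200.9073
r_1 = 81.4516 / 200.9073 = 0.405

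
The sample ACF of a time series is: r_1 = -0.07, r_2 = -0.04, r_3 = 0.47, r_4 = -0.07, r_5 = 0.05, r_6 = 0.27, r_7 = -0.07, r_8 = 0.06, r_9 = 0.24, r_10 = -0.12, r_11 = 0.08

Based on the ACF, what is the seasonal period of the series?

The largest autocorrelation is r_3 = 0.47, with weaker echoes at lags 6 (0.27) and 9 (0.24); the remaining lags stay at or below 0.08.
The dominant spike at lag 3 indicates a seasonal period of 3.

3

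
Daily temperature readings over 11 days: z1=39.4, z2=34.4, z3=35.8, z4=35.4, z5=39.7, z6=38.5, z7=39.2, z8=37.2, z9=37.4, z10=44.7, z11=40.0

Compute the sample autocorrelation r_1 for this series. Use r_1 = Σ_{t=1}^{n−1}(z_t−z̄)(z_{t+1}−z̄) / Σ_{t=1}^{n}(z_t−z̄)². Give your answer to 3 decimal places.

0.180

Mean z̄ = (39.4 + 34.4 + 35.8 + 35.4 + 39.7 + 38.5 + 39.2 + 37.2 + 37.4 + 44.7 + 40.0)/11 = 38.3364
Numerator Σ_{t=1}^{10}(z_t−z̄)(z_{t+1}−z̄) = 14.3160
Denominator Σ(z_t−z̄)² = 79.7455
r_1 = 14.3160 / 79.7455 = 0.180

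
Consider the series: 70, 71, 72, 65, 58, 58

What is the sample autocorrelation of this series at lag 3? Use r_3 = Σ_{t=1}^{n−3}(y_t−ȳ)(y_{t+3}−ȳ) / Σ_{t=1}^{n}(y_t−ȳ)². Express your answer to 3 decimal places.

-0.450

Mean ȳ = (70 + 71 + 72 + 65 + 58 + 58)/6 = 65.6667
Deviations from mean: 4.3333, 5.3333, 6.3333, -0.6667, -7.6667, -7.6667
Numerator Σ_{t=1}^{3}(y_t−ȳ)(y_{t+3}−ȳ) = -92.3333
Denominator Σ(y_t−ȳ)² = 205.3333
r_3 = -92.3333 / 205.3333 = -0.450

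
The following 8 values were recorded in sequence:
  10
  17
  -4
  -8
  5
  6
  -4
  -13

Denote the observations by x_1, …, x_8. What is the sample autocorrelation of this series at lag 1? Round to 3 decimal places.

0.195

Mean x̄ = (10 + 17 − 4 − 8 + 5 + 6 − 4 − 13)/8 = 1.1250
Deviations from mean: 8.8750, 15.8750, -5.1250, -9.1250, 3.8750, 4.8750, -5.1250, -14.1250
Σ(x_t−x̄)(x_{t+1}−x̄) = (140.8906) + (-81.3594) + (46.7656) + (-35.3594) + (18.8906) + (-24.9844) + (72.3906) = 137.2344
Denominator Σ(x_t−x̄)² = 704.8750
r_1 = 137.2344 / 704.8750 = 0.195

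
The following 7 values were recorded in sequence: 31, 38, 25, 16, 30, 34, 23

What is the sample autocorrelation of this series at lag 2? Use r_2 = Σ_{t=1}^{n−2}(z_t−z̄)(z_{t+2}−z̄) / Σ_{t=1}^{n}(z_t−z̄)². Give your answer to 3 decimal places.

Mean z̄ = (31 + 38 + 25 + 16 + 30 + 34 + 23)/7 = 28.1429
Deviations from mean: 2.8571, 9.8571, -3.1429, -12.1429, 1.8571, 5.8571, -5.1429
Σ(z_t−z̄)(z_{t+2}−z̄) = (-8.9796) + (-119.6939) + (-5.8367) + (-71.1224) + (-9.5510) = -215.1837
Denominator Σ(z_t−z̄)² = 326.8571
r_2 = -215.1837 / 326.8571 = -0.658

-0.658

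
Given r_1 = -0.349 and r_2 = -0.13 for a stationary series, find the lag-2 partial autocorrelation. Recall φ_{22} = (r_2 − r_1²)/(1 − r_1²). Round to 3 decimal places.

φ_{22} = (r_2 − r_1²) / (1 − r_1²)
r_1² = (-0.349)² = 0.121801
Numerator = -0.13 − 0.1218 = -0.2518; denominator = 1 − 0.1218 = 0.8782
φ_{22} = -0.2518 / 0.8782 = -0.287

-0.287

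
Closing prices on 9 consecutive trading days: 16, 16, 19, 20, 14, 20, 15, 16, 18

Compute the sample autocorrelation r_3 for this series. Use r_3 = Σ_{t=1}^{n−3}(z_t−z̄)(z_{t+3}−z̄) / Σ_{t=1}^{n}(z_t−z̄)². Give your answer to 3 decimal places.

0.145

Mean z̄ = (16 + 16 + 19 + 20 + 14 + 20 + 15 + 16 + 18)/9 = 17.1111
Numerator Σ_{t=1}^{6}(z_t−z̄)(z_{t+3}−z̄) = 5.6296
Denominator Σ(z_t−z̄)² = 38.8889
r_3 = 5.6296 / 38.8889 = 0.145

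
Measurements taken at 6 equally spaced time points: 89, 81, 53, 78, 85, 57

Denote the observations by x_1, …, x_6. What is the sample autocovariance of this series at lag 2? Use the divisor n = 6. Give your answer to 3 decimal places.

Mean x̄ = (89 + 81 + 53 + 78 + 85 + 57)/6 = 73.8333
Deviations: 15.1667, 7.1667, -20.8333, 4.1667, 11.1667, -16.8333
Σ_{t=1}^{4}(x_t−x̄)(x_{t+2}−x̄) = -588.8889
γ_2 = -588.8889 / 6 = -98.148

-98.148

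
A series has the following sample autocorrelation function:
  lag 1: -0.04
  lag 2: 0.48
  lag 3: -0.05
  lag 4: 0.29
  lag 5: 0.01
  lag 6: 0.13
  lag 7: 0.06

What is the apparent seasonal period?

2

The largest autocorrelation is r_2 = 0.48, with a weaker echo at lag 4 (0.29); the remaining lags stay at or below 0.13.
The dominant spike at lag 2 indicates a seasonal period of 2.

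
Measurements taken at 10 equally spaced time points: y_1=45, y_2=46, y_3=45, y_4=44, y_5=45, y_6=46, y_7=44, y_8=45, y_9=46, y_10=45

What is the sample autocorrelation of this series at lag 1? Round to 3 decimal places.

-0.227

Mean ȳ = (45 + 46 + 45 + 44 + 45 + 46 + 44 + 45 + 46 + 45)/10 = 45.1000
Numerator Σ_{t=1}^{9}(y_t−ȳ)(y_{t+1}−ȳ) = -1.1100
Denominator Σ(y_t−ȳ)² = 4.9000
r_1 = -1.1100 / 4.9000 = -0.227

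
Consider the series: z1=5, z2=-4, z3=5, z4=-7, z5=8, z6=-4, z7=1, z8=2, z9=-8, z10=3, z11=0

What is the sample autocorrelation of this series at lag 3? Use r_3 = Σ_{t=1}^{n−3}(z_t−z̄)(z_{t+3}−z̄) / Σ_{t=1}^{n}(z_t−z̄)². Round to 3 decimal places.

-0.158

Mean z̄ = (5 − 4 + 5 − 7 + 8 − 4 + 1 + 2 − 8 + 3 + 0)/11 = 0.0909
Numerator Σ_{t=1}^{8}(z_t−z̄)(z_{t+3}−z̄) = -43.0248
Denominator Σ(z_t−z̄)² = 272.9091
r_3 = -43.0248 / 272.9091 = -0.158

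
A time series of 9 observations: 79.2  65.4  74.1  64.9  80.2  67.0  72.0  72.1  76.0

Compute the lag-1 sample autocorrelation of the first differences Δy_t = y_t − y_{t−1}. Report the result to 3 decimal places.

-0.759

First differences Δy: -13.8, 8.7, -9.2, 15.3, -13.2, 5.0, 0.1, 3.9
Mean of differences = -0.4000
Numerator Σ(Δy_t−Δȳ)(Δy_{t+1}−Δȳ) = -605.4100
Denominator Σ(Δy_t−Δȳ)² = 798.0400
r_1(Δy) = -605.4100 / 798.0400 = -0.759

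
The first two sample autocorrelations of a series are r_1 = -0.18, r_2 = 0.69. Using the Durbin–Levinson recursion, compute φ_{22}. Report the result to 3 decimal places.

0.680

φ_{22} = (r_2 − r_1²) / (1 − r_1²)
r_1² = (-0.18)² = 0.0324
Numerator = 0.69 − 0.0324 = 0.6576; denominator = 1 − 0.0324 = 0.9676
φ_{22} = 0.6576 / 0.9676 = 0.680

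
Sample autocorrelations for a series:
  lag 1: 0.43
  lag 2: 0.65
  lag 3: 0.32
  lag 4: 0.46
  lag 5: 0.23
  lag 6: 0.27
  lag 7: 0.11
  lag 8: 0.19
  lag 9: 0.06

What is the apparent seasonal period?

The largest autocorrelation is r_2 = 0.65, with a weaker echo at lag 4 (0.46); the remaining lags stay at or below 0.43.
The dominant spike at lag 2 indicates a seasonal period of 2.

2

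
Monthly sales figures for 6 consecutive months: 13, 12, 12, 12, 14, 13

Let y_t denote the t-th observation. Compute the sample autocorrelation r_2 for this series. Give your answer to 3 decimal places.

-0.267

Mean ȳ = (13 + 12 + 12 + 12 + 14 + 13)/6 = 12.6667
Deviations from mean: 0.3333, -0.6667, -0.6667, -0.6667, 1.3333, 0.3333
Σ(y_t−ȳ)(y_{t+2}−ȳ) = (-0.2222) + (0.4444) + (-0.8889) + (-0.2222) = -0.8889
Denominator Σ(y_t−ȳ)² = 3.3333
r_2 = -0.8889 / 3.3333 = -0.267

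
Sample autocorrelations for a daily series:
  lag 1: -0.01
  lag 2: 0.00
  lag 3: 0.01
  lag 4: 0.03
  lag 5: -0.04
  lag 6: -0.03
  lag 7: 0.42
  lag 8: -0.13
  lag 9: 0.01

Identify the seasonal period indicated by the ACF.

The largest autocorrelation is r_7 = 0.42; the remaining lags stay at or below 0.03.
The dominant spike at lag 7 indicates a seasonal period of 7.

7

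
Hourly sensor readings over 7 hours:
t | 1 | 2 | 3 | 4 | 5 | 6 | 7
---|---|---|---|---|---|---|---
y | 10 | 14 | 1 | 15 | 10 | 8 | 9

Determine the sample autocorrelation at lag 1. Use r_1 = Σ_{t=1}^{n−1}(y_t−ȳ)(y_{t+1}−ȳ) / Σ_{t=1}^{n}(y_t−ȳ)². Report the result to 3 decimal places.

Mean ȳ = (10 + 14 + 1 + 15 + 10 + 8 + 9)/7 = 9.5714
Numerator Σ_{t=1}^{6}(y_t−ȳ)(y_{t+1}−ȳ) = -80.0408
Denominator Σ(y_t−ȳ)² = 125.7143
r_1 = -80.0408 / 125.7143 = -0.637

-0.637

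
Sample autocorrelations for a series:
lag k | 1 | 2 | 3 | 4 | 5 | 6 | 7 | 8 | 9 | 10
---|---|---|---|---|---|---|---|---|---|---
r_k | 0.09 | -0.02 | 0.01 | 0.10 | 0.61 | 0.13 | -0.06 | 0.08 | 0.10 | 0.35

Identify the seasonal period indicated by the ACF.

The largest autocorrelation is r_5 = 0.61, with a weaker echo at lag 10 (0.35); the remaining lags stay at or below 0.13.
The dominant spike at lag 5 indicates a seasonal period of 5.

5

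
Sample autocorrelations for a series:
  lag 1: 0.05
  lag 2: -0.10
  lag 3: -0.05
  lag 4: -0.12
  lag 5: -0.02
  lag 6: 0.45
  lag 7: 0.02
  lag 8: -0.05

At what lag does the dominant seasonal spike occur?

The largest autocorrelation is r_6 = 0.45; the remaining lags stay at or below 0.05.
The dominant spike at lag 6 indicates a seasonal period of 6.

6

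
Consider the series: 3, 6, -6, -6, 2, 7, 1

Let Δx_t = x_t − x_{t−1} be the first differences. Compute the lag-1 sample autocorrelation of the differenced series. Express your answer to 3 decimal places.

-0.093

First differences Δx: 3, -12, 0, 8, 5, -6
Mean of differences = -0.3333
Numerator Σ(Δx_t−Δx̄)(Δx_{t+1}−Δx̄) = -25.7778
Denominator Σ(Δx_t−Δx̄)² = 277.3333
r_1(Δx) = -25.7778 / 277.3333 = -0.093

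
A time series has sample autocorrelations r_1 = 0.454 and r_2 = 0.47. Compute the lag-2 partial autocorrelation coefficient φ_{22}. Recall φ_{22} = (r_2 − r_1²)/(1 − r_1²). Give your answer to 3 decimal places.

0.332

φ_{22} = (r_2 − r_1²) / (1 − r_1²)
r_1² = (0.454)² = 0.206116
Numerator = 0.47 − 0.2061 = 0.2639; denominator = 1 − 0.2061 = 0.7939
φ_{22} = 0.2639 / 0.7939 = 0.332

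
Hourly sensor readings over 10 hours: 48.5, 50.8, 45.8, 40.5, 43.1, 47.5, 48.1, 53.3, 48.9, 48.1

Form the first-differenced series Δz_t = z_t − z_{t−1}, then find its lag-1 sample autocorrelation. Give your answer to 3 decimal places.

-0.008

First differences Δz: 2.3, -5.0, -5.3, 2.6, 4.4, 0.6, 5.2, -4.4, -0.8
Mean of differences = -0.0444
Numerator Σ(Δz_t−Δz̄)(Δz_{t+1}−Δz̄) = -1.0264
Denominator Σ(Δz_t−Δz̄)² = 131.8822
r_1(Δz) = -1.0264 / 131.8822 = -0.008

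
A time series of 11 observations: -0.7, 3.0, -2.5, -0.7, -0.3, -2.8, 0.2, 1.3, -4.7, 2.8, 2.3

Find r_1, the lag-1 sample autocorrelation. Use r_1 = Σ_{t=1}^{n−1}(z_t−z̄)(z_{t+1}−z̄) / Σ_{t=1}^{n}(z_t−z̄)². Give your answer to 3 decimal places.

-0.341

Mean z̄ = (-0.7 + 3.0 − 2.5 − 0.7 − 0.3 − 2.8 + 0.2 + 1.3 − 4.7 + 2.8 + 2.3)/11 = -0.1909
Numerator Σ_{t=1}^{10}(z_t−z̄)(z_{t+1}−z̄) = -20.6728
Denominator Σ(z_t−z̄)² = 60.7091
r_1 = -20.6728 / 60.7091 = -0.341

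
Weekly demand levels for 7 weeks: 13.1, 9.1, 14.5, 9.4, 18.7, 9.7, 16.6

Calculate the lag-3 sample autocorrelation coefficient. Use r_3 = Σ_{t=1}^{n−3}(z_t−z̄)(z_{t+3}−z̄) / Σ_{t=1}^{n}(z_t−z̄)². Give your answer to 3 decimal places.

Mean z̄ = (13.1 + 9.1 + 14.5 + 9.4 + 18.7 + 9.7 + 16.6)/7 = 13.0143
Deviations from mean: 0.0857, -3.9143, 1.4857, -3.6143, 5.6857, -3.3143, 3.5857
Numerator Σ_{t=1}^{4}(z_t−z̄)(z_{t+3}−z̄) = -40.4492
Denominator Σ(z_t−z̄)² = 86.7686
r_3 = -40.4492 / 86.7686 = -0.466

-0.466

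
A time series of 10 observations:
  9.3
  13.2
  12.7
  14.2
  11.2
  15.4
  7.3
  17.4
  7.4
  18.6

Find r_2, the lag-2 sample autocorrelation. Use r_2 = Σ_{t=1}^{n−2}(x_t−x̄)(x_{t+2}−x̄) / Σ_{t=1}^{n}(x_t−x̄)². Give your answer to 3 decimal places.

0.595

Mean x̄ = (9.3 + 13.2 + 12.7 + 14.2 + 11.2 + 15.4 + 7.3 + 17.4 + 7.4 + 18.6)/10 = 12.6700
Numerator Σ_{t=1}^{8}(x_t−x̄)(x_{t+2}−x̄) = 81.9982
Denominator Σ(x_t−x̄)² = 137.7410
r_2 = 81.9982 / 137.7410 = 0.595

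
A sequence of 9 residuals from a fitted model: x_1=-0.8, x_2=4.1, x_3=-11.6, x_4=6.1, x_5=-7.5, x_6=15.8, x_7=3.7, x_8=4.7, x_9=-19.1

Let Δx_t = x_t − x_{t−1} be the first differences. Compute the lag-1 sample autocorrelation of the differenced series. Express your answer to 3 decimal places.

First differences Δx: 4.9, -15.7, 17.7, -13.6, 23.3, -12.1, 1.0, -23.8
Mean of differences = -2.2875
Numerator Σ(Δx_t−Δx̄)(Δx_{t+1}−Δx̄) = -1234.1102
Denominator Σ(Δx_t−Δx̄)² = 1983.6288
r_1(Δx) = -1234.1102 / 1983.6288 = -0.622

-0.622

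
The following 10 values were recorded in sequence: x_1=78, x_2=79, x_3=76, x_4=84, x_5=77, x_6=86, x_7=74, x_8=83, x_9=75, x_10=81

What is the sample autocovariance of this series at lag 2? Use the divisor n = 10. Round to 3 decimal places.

10.802

Mean x̄ = (78 + 79 + 76 + 84 + 77 + 86 + 74 + 83 + 75 + 81)/10 = 79.3000
Σ_{t=1}^{8}(x_t−x̄)(x_{t+2}−x̄) = 108.0200
γ_2 = 108.0200 / 10 = 10.802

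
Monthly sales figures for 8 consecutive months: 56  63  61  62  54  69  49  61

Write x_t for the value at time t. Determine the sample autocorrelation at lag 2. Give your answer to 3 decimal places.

Mean x̄ = (56 + 63 + 61 + 62 + 54 + 69 + 49 + 61)/8 = 59.3750
Deviations from mean: -3.3750, 3.6250, 1.6250, 2.6250, -5.3750, 9.6250, -10.3750, 1.6250
Σ(x_t−x̄)(x_{t+2}−x̄) = (-5.4844) + (9.5156) + (-8.7344) + (25.2656) + (55.7656) + (15.6406) = 91.9688
Denominator Σ(x_t−x̄)² = 265.8750
r_2 = 91.9688 / 265.8750 = 0.346

0.346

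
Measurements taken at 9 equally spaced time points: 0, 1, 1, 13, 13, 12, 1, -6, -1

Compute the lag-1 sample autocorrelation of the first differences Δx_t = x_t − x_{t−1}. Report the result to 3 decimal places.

First differences Δx: 1, 0, 12, 0, -1, -11, -7, 5
Mean of differences = -0.1250
Numerator Σ(Δx_t−Δx̄)(Δx_{t+1}−Δx̄) = 52.1094
Denominator Σ(Δx_t−Δx̄)² = 340.8750
r_1(Δx) = 52.1094 / 340.8750 = 0.153

0.153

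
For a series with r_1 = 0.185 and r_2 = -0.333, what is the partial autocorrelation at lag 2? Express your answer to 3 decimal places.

-0.380

φ_{22} = (r_2 − r_1²) / (1 − r_1²)
r_1² = (0.185)² = 0.034225
Numerator = -0.333 − 0.0342 = -0.3672; denominator = 1 − 0.0342 = 0.9658
φ_{22} = -0.3672 / 0.9658 = -0.380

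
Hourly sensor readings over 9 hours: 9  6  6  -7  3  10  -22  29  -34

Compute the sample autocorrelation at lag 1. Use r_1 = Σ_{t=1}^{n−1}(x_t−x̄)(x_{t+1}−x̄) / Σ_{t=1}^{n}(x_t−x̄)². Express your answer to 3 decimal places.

-0.640

Mean x̄ = (9 + 6 + 6 − 7 + 3 + 10 − 22 + 29 − 34)/9 = 0.0000
Numerator Σ_{t=1}^{8}(x_t−x̄)(x_{t+1}−x̄) = -1787.0000
Denominator Σ(x_t−x̄)² = 2792.0000
r_1 = -1787.0000 / 2792.0000 = -0.640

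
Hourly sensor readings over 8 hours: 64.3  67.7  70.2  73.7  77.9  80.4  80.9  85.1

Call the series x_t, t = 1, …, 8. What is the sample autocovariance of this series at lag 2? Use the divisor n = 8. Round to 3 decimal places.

Mean x̄ = (64.3 + 67.7 + 70.2 + 73.7 + 77.9 + 80.4 + 80.9 + 85.1)/8 = 75.0250
Deviations: -10.7250, -7.3250, -4.8250, -1.3250, 2.8750, 5.3750, 5.8750, 10.0750
Σ_{t=1}^{6}(x_t−x̄)(x_{t+2}−x̄) = 111.5038
γ_2 = 111.5038 / 8 = 13.938

13.938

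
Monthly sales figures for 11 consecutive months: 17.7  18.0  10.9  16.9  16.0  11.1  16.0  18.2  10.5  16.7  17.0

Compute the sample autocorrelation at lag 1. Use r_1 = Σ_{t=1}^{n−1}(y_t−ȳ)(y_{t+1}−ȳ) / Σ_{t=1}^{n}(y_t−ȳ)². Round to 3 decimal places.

-0.370

Mean ȳ = (17.7 + 18.0 + 10.9 + 16.9 + 16.0 + 11.1 + 16.0 + 18.2 + 10.5 + 16.7 + 17.0)/11 = 15.3636
Numerator Σ_{t=1}^{10}(y_t−ȳ)(y_{t+1}−ȳ) = -33.2177
Denominator Σ(y_t−ȳ)² = 89.8455
r_1 = -33.2177 / 89.8455 = -0.370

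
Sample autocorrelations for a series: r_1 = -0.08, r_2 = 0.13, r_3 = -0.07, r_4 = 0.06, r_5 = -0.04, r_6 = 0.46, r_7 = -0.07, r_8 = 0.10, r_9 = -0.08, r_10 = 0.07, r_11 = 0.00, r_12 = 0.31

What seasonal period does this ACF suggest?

The largest autocorrelation is r_6 = 0.46, with a weaker echo at lag 12 (0.31); the remaining lags stay at or below 0.13.
The dominant spike at lag 6 indicates a seasonal period of 6.

6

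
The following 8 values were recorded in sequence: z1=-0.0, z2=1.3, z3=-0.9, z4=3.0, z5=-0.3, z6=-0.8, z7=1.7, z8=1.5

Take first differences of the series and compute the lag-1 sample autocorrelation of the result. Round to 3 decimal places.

First differences Δz: 1.3, -2.2, 3.9, -3.3, -0.5, 2.5, -0.2
Mean of differences = 0.2143
Numerator Σ(Δz_t−Δz̄)(Δz_{t+1}−Δz̄) = -24.5416
Denominator Σ(Δz_t−Δz̄)² = 38.8486
r_1(Δz) = -24.5416 / 38.8486 = -0.632

-0.632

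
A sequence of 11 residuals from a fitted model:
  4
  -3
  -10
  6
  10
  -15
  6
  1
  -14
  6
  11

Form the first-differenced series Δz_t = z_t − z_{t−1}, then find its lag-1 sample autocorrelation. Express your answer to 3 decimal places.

-0.409

First differences Δz: -7, -7, 16, 4, -25, 21, -5, -15, 20, 5
Mean of differences = 0.7000
Numerator Σ(Δz_t−Δz̄)(Δz_{t+1}−Δz̄) = -860.7900
Denominator Σ(Δz_t−Δz̄)² = 2106.1000
r_1(Δz) = -860.7900 / 2106.1000 = -0.409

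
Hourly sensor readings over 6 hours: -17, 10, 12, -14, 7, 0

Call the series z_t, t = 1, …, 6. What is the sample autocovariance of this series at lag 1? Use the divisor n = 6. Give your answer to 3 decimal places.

Mean z̄ = (-17 + 10 + 12 − 14 + 7 + 0)/6 = -0.3333
Σ_{t=1}^{5}(z_t−z̄)(z_{t+1}−z̄) = -311.1111
γ_1 = -311.1111 / 6 = -51.852

-51.852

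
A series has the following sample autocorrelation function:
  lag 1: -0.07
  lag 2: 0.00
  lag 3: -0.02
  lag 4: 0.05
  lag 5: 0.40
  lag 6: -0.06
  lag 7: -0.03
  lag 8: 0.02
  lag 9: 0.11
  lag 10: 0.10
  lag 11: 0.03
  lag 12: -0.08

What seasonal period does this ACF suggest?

5

The largest autocorrelation is r_5 = 0.40; the remaining lags stay at or below 0.11.
The dominant spike at lag 5 indicates a seasonal period of 5.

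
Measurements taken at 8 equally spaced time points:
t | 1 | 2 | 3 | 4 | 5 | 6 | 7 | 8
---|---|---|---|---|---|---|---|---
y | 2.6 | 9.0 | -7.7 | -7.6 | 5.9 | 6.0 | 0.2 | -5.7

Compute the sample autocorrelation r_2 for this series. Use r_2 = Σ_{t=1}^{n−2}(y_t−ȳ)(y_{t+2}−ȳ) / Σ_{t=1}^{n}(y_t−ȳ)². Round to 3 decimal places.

Mean ȳ = (2.6 + 9.0 − 7.7 − 7.6 + 5.9 + 6.0 + 0.2 − 5.7)/8 = 0.3375
Deviations from mean: 2.2625, 8.6625, -8.0375, -7.9375, 5.5625, 5.6625, -0.1375, -6.0375
Numerator Σ_{t=1}^{6}(y_t−ȳ)(y_{t+2}−ȳ) = -211.5503
Denominator Σ(y_t−ȳ)² = 307.2388
r_2 = -211.5503 / 307.2388 = -0.689

-0.689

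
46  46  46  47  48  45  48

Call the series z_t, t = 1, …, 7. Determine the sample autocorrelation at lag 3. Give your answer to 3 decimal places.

0.058

Mean z̄ = (46 + 46 + 46 + 47 + 48 + 45 + 48)/7 = 46.5714
Deviations from mean: -0.5714, -0.5714, -0.5714, 0.4286, 1.4286, -1.5714, 1.4286
Numerator Σ_{t=1}^{4}(z_t−z̄)(z_{t+3}−z̄) = 0.4490
Denominator Σ(z_t−z̄)² = 7.7143
r_3 = 0.4490 / 7.7143 = 0.058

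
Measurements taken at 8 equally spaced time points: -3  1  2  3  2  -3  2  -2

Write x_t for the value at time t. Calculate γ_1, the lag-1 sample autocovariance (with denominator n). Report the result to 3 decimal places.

-0.852

Mean x̄ = (-3 + 1 + 2 + 3 + 2 − 3 + 2 − 2)/8 = 0.2500
Σ_{t=1}^{7}(x_t−x̄)(x_{t+1}−x̄) = -6.8125
γ_1 = -6.8125 / 8 = -0.852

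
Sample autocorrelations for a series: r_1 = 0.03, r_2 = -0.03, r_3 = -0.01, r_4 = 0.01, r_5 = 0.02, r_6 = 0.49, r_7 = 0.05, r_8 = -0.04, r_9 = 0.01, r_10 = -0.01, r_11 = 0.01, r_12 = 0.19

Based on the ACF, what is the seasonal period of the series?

The largest autocorrelation is r_6 = 0.49, with a weaker echo at lag 12 (0.19); the remaining lags stay at or below 0.05.
The dominant spike at lag 6 indicates a seasonal period of 6.

6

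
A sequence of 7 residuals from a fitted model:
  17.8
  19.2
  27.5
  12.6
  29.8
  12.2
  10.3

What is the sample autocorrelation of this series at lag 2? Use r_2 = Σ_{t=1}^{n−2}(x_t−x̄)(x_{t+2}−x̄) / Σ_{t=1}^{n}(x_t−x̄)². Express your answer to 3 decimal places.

0.102

Mean x̄ = (17.8 + 19.2 + 27.5 + 12.6 + 29.8 + 12.2 + 10.3)/7 = 18.4857
Deviations from mean: -0.6857, 0.7143, 9.0143, -5.8857, 11.3143, -6.2857, -8.1857
Σ(x_t−x̄)(x_{t+2}−x̄) = (-6.1812) + (-4.2041) + (101.9902) + (36.9959) + (-92.6155) = 35.9853
Denominator Σ(x_t−x̄)² = 351.4086
r_2 = 35.9853 / 351.4086 = 0.102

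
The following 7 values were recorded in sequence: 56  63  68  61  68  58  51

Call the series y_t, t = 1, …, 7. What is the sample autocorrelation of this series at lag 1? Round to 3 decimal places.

Mean ȳ = (56 + 63 + 68 + 61 + 68 + 58 + 51)/7 = 60.7143
Numerator Σ_{t=1}^{6}(y_t−ȳ)(y_{t+1}−ȳ) = 16.6327
Denominator Σ(y_t−ȳ)² = 235.4286
r_1 = 16.6327 / 235.4286 = 0.071

0.071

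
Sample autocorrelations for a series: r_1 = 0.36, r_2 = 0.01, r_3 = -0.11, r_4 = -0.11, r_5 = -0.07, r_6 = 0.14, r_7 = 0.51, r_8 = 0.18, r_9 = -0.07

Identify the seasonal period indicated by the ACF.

7

The largest autocorrelation is r_7 = 0.51; the remaining lags stay at or below 0.36. The elevated value at lag 1 (0.36), dropping to 0.01 at lag 2, reflects decaying short-term dependence rather than seasonality.
The dominant spike at lag 7 indicates a seasonal period of 7.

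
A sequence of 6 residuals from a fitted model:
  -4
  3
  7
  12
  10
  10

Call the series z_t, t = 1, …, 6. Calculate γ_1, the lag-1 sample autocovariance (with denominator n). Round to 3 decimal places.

Mean z̄ = (-4 + 3 + 7 + 12 + 10 + 10)/6 = 6.3333
Σ_{t=1}^{5}(z_t−z̄)(z_{t+1}−z̄) = 70.2222
γ_1 = 70.2222 / 6 = 11.704

11.704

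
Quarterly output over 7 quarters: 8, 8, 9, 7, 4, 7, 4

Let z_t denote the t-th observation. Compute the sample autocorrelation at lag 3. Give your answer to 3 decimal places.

Mean z̄ = (8 + 8 + 9 + 7 + 4 + 7 + 4)/7 = 6.7143
Σ(z_t−z̄)(z_{t+3}−z̄) = (0.3673) + (-3.4898) + (0.6531) + (-0.7755) = -3.2449
Denominator Σ(z_t−z̄)² = 23.4286
r_3 = -3.2449 / 23.4286 = -0.139

-0.139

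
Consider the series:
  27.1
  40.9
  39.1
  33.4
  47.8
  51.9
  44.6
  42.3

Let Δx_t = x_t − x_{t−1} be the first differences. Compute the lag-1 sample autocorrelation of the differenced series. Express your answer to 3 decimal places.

First differences Δx: 13.8, -1.8, -5.7, 14.4, 4.1, -7.3, -2.3
Mean of differences = 2.1714
Numerator Σ(Δx_t−Δx̄)(Δx_{t+1}−Δx̄) = -63.5094
Denominator Σ(Δx_t−Δx̄)² = 475.9143
r_1(Δx) = -63.5094 / 475.9143 = -0.133

-0.133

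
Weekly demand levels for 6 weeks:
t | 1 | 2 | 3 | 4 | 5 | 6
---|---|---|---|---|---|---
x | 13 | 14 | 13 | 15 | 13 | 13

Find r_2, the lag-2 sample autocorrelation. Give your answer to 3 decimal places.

Mean x̄ = (13 + 14 + 13 + 15 + 13 + 13)/6 = 13.5000
Deviations from mean: -0.5000, 0.5000, -0.5000, 1.5000, -0.5000, -0.5000
Σ(x_t−x̄)(x_{t+2}−x̄) = (0.2500) + (0.7500) + (0.2500) + (-0.7500) = 0.5000
Denominator Σ(x_t−x̄)² = 3.5000
r_2 = 0.5000 / 3.5000 = 0.143

0.143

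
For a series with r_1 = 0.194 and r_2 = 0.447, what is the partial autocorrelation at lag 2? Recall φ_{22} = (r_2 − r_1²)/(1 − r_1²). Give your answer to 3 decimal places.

φ_{22} = (r_2 − r_1²) / (1 − r_1²)
r_1² = (0.194)² = 0.037636
Numerator = 0.447 − 0.0376 = 0.4094; denominator = 1 − 0.0376 = 0.9624
φ_{22} = 0.4094 / 0.9624 = 0.425

0.425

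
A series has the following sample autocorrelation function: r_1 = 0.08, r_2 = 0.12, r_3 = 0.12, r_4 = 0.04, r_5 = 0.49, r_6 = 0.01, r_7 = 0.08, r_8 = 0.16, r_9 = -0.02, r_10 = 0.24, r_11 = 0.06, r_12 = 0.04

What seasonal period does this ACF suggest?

The largest autocorrelation is r_5 = 0.49, with a weaker echo at lag 10 (0.24); the remaining lags stay at or below 0.16.
The dominant spike at lag 5 indicates a seasonal period of 5.

5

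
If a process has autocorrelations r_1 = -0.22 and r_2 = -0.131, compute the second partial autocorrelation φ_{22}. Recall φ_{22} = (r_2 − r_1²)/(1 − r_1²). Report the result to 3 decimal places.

φ_{22} = (r_2 − r_1²) / (1 − r_1²)
r_1² = (-0.22)² = 0.0484
Numerator = -0.131 − 0.0484 = -0.1794; denominator = 1 − 0.0484 = 0.9516
φ_{22} = -0.1794 / 0.9516 = -0.189

-0.189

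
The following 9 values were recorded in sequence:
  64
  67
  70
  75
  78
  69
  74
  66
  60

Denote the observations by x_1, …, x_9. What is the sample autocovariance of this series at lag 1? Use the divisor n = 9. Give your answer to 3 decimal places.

Mean x̄ = (64 + 67 + 70 + 75 + 78 + 69 + 74 + 66 + 60)/9 = 69.2222
Σ_{t=1}^{8}(x_t−x̄)(x_{t+1}−x̄) = 76.3951
γ_1 = 76.3951 / 9 = 8.488

8.488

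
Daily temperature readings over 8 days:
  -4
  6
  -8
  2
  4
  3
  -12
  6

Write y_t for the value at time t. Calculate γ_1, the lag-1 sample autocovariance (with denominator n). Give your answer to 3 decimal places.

Mean ȳ = (-4 + 6 − 8 + 2 + 4 + 3 − 12 + 6)/8 = -0.3750
Σ_{t=1}^{7}(y_t−ȳ)(y_{t+1}−ȳ) = -178.0156
γ_1 = -178.0156 / 8 = -22.252

-22.252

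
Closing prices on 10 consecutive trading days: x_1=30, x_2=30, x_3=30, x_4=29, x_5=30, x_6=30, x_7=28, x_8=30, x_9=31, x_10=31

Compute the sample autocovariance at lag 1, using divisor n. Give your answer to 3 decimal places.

0.079

Mean x̄ = (30 + 30 + 30 + 29 + 30 + 30 + 28 + 30 + 31 + 31)/10 = 29.9000
Σ_{t=1}^{9}(x_t−x̄)(x_{t+1}−x̄) = 0.7900
γ_1 = 0.7900 / 10 = 0.079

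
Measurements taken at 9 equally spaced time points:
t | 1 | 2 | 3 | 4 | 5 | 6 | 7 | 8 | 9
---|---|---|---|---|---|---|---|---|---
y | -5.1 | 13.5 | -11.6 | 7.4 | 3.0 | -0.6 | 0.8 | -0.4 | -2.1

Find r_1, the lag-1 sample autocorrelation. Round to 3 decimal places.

-0.727

Mean ȳ = (-5.1 + 13.5 − 11.6 + 7.4 + 3.0 − 0.6 + 0.8 − 0.4 − 2.1)/9 = 0.5444
Numerator Σ_{t=1}^{8}(y_t−ȳ)(y_{t+1}−ȳ) = -297.7342
Denominator Σ(y_t−ȳ)² = 409.4822
r_1 = -297.7342 / 409.4822 = -0.727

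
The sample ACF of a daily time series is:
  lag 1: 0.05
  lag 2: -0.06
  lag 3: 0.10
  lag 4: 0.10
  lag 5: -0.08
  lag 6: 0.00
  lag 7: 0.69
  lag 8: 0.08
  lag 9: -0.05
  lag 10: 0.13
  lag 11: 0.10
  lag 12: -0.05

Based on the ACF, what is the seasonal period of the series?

7

The largest autocorrelation is r_7 = 0.69; the remaining lags stay at or below 0.13.
The dominant spike at lag 7 indicates a seasonal period of 7.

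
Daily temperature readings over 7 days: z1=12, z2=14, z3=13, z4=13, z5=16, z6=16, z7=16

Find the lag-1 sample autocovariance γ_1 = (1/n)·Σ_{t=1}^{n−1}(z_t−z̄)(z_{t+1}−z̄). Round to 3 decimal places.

Mean z̄ = (12 + 14 + 13 + 13 + 16 + 16 + 16)/7 = 14.2857
Σ_{t=1}^{6}(z_t−z̄)(z_{t+1}−z̄) = 6.3469
γ_1 = 6.3469 / 7 = 0.907

0.907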